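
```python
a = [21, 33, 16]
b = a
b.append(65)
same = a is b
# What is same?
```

After line 1: a = [21, 33, 16]
After line 2 (b = a is an alias, same object): a = [21, 33, 16], b = [21, 33, 16]
After line 3 (b.append mutates the shared list): a = [21, 33, 16, 65], b = [21, 33, 16, 65]
After line 4 (same = a is b; same object -> True): same = True

True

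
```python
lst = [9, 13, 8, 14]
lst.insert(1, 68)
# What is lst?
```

[9, 68, 13, 8, 14]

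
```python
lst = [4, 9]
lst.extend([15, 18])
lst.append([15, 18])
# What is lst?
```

After line 1: lst = [4, 9]
After line 2 (extend unpacks [15, 18]): lst = [4, 9, 15, 18]
After line 3 (append adds [15, 18] as single element): lst = [4, 9, 15, 18, [15, 18]]

[4, 9, 15, 18, [15, 18]]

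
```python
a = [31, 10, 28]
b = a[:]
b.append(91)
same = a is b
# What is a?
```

After line 1: a = [31, 10, 28]
After line 2 (b = a[:] is a shallow copy, new object): a = [31, 10, 28], b = [31, 10, 28]
After line 3 (append only mutates b): a = [31, 10, 28], b = [31, 10, 28, 91]
After line 4 (same = a is b; different objects -> False): same = False

[31, 10, 28]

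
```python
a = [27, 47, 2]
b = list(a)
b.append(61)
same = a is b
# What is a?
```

After line 1: a = [27, 47, 2]
After line 2 (b = list(a) is a shallow copy, new object): a = [27, 47, 2], b = [27, 47, 2]
After line 3 (append only mutates b): a = [27, 47, 2], b = [27, 47, 2, 61]
After line 4 (same = a is b; different objects -> False): same = False

[27, 47, 2]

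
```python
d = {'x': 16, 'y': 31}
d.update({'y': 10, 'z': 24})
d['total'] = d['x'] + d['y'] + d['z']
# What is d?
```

After line 1: d = {'x': 16, 'y': 31}
After line 2 (y overwritten, z added): d = {'x': 16, 'y': 10, 'z': 24}
After line 3 (total = 16 + 10 + 24 = 50): d = {'x': 16, 'y': 10, 'z': 24, 'total': 50}

{'x': 16, 'y': 10, 'z': 24, 'total': 50}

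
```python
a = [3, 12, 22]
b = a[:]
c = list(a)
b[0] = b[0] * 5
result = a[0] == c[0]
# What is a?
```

After line 1: a = [3, 12, 22]
After line 2 (b = a[:], copy): a = [3, 12, 22], b = [3, 12, 22]
After line 3 (c = list(a) is a copy, new object): c = [3, 12, 22]
After line 4 (b[0] = 3 * 5 = 15; only b mutates (copy)): a = [3, 12, 22], b = [15, 12, 22], c = [3, 12, 22]
After line 5 (a[0] = 3, c[0] = 3; result = True)

[3, 12, 22]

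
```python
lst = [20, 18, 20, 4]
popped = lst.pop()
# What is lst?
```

[20, 18, 20]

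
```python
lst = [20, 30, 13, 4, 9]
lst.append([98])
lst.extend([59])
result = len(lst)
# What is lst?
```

After line 1: lst = [20, 30, 13, 4, 9]
After line 2 (append adds [98] as single element): lst = [20, 30, 13, 4, 9, [98]]
After line 3 (extend unpacks [59], adds 59): lst = [20, 30, 13, 4, 9, [98], 59]
After line 4: result = len(lst) = 7

[20, 30, 13, 4, 9, [98], 59]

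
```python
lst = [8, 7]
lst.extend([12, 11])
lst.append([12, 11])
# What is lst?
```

After line 1: lst = [8, 7]
After line 2 (extend unpacks [12, 11]): lst = [8, 7, 12, 11]
After line 3 (append adds [12, 11] as single element): lst = [8, 7, 12, 11, [12, 11]]

[8, 7, 12, 11, [12, 11]]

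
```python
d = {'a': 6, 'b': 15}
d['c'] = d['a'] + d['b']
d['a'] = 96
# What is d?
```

After line 1: d = {'a': 6, 'b': 15}
After line 2 (d['c'] = 6 + 15): d = {'a': 6, 'b': 15, 'c': 21}
After line 3: d = {'a': 96, 'b': 15, 'c': 21}

{'a': 96, 'b': 15, 'c': 21}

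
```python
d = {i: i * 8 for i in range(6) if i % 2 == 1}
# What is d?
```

{1: 8, 3: 24, 5: 40}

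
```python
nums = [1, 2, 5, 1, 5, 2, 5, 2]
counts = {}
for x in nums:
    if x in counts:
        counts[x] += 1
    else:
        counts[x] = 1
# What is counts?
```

Initial: counts = {}, nums = [1, 2, 5, 1, 5, 2, 5, 2]
See 1: counts = {1: 1}
See 2: counts = {1: 1, 2: 1}
See 5: counts = {1: 1, 2: 1, 5: 1}
See 1: counts = {1: 2, 2: 1, 5: 1}
See 5: counts = {1: 2, 2: 1, 5: 2}
See 2: counts = {1: 2, 2: 2, 5: 2}
See 5: counts = {1: 2, 2: 2, 5: 3}
See 2: counts = {1: 2, 2: 3, 5: 3}

{1: 2, 2: 3, 5: 3}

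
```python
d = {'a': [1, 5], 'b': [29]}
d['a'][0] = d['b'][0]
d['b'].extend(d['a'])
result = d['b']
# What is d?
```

After line 1: d = {'a': [1, 5], 'b': [29]}
After line 2 (a[0] = b[0] = 29): d = {'a': [29, 5], 'b': [29]}
After line 3 (b.extend(a) appends [29, 5]): d = {'a': [29, 5], 'b': [29, 29, 5]}
After line 4: result = d['b'] = [29, 29, 5]

{'a': [29, 5], 'b': [29, 29, 5]}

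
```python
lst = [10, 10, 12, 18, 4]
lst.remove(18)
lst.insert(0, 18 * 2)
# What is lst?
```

After line 1: lst = [10, 10, 12, 18, 4]
After line 2 (remove first 18): lst = [10, 10, 12, 4]
After line 3 (insert 36 at index 0): lst = [36, 10, 10, 12, 4]

[36, 10, 10, 12, 4]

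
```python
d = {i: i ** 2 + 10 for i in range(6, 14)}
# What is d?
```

{6: 46, 7: 59, 8: 74, 9: 91, 10: 110, 11: 131, 12: 154, 13: 179}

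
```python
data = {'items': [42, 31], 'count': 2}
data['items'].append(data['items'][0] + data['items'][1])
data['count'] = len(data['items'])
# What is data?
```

After line 1: data = {'items': [42, 31], 'count': 2}
After line 2 (append 42 + 31 = 73): data = {'items': [42, 31, 73], 'count': 2}
After line 3 (count = len(items) = 3): data = {'items': [42, 31, 73], 'count': 3}

{'items': [42, 31, 73], 'count': 3}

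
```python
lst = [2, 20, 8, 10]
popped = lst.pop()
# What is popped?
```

10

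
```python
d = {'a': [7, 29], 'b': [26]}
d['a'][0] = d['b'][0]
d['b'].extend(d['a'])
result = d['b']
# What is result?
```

After line 1: d = {'a': [7, 29], 'b': [26]}
After line 2 (a[0] = b[0] = 26): d = {'a': [26, 29], 'b': [26]}
After line 3 (b.extend(a) appends [26, 29]): d = {'a': [26, 29], 'b': [26, 26, 29]}
After line 4: result = d['b'] = [26, 26, 29]

[26, 26, 29]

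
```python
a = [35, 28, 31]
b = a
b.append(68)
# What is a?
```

After line 1: a = [35, 28, 31]
After line 2 (b = a is an alias, same object): a = [35, 28, 31], b = [35, 28, 31]
After line 3 (b.append mutates the shared list): a = [35, 28, 31, 68], b = [35, 28, 31, 68]

[35, 28, 31, 68]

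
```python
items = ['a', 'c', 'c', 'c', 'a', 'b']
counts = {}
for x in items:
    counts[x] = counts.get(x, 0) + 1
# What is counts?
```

Initial: counts = {}, items = ['a', 'c', 'c', 'c', 'a', 'b']
See 'a': counts = {'a': 1}
See 'c': counts = {'a': 1, 'c': 1}
See 'c': counts = {'a': 1, 'c': 2}
See 'c': counts = {'a': 1, 'c': 3}
See 'a': counts = {'a': 2, 'c': 3}
See 'b': counts = {'a': 2, 'c': 3, 'b': 1}

{'a': 2, 'c': 3, 'b': 1}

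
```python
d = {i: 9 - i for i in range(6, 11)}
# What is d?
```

{6: 3, 7: 2, 8: 1, 9: 0, 10: -1}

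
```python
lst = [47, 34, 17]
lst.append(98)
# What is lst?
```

[47, 34, 17, 98]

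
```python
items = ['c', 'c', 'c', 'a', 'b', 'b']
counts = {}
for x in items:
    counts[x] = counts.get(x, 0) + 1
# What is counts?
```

Initial: counts = {}, items = ['c', 'c', 'c', 'a', 'b', 'b']
See 'c': counts = {'c': 1}
See 'c': counts = {'c': 2}
See 'c': counts = {'c': 3}
See 'a': counts = {'c': 3, 'a': 1}
See 'b': counts = {'c': 3, 'a': 1, 'b': 1}
See 'b': counts = {'c': 3, 'a': 1, 'b': 2}

{'c': 3, 'a': 1, 'b': 2}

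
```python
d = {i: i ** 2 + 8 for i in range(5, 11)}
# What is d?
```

{5: 33, 6: 44, 7: 57, 8: 72, 9: 89, 10: 108}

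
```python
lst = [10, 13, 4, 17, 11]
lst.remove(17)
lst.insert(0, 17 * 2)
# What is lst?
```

After line 1: lst = [10, 13, 4, 17, 11]
After line 2 (remove first 17): lst = [10, 13, 4, 11]
After line 3 (insert 34 at index 0): lst = [34, 10, 13, 4, 11]

[34, 10, 13, 4, 11]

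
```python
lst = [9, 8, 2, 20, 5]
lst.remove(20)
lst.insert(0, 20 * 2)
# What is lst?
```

After line 1: lst = [9, 8, 2, 20, 5]
After line 2 (remove first 20): lst = [9, 8, 2, 5]
After line 3 (insert 40 at index 0): lst = [40, 9, 8, 2, 5]

[40, 9, 8, 2, 5]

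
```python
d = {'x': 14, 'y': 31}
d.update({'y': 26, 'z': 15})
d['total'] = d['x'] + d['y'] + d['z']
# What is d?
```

After line 1: d = {'x': 14, 'y': 31}
After line 2 (y overwritten, z added): d = {'x': 14, 'y': 26, 'z': 15}
After line 3 (total = 14 + 26 + 15 = 55): d = {'x': 14, 'y': 26, 'z': 15, 'total': 55}

{'x': 14, 'y': 26, 'z': 15, 'total': 55}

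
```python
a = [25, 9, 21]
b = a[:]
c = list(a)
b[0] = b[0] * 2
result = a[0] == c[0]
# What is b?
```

After line 1: a = [25, 9, 21]
After line 2 (b = a[:], copy): a = [25, 9, 21], b = [25, 9, 21]
After line 3 (c = list(a) is a copy, new object): c = [25, 9, 21]
After line 4 (b[0] = 25 * 2 = 50; only b mutates (copy)): a = [25, 9, 21], b = [50, 9, 21], c = [25, 9, 21]
After line 5 (a[0] = 25, c[0] = 25; result = True)

[50, 9, 21]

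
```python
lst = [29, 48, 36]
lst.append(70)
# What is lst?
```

[29, 48, 36, 70]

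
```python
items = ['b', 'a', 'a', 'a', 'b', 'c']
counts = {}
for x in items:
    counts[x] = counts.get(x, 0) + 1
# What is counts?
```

Initial: counts = {}, items = ['b', 'a', 'a', 'a', 'b', 'c']
See 'b': counts = {'b': 1}
See 'a': counts = {'b': 1, 'a': 1}
See 'a': counts = {'b': 1, 'a': 2}
See 'a': counts = {'b': 1, 'a': 3}
See 'b': counts = {'b': 2, 'a': 3}
See 'c': counts = {'b': 2, 'a': 3, 'c': 1}

{'b': 2, 'a': 3, 'c': 1}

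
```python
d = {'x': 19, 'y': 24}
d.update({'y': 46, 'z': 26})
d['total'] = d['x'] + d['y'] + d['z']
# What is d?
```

After line 1: d = {'x': 19, 'y': 24}
After line 2 (y overwritten, z added): d = {'x': 19, 'y': 46, 'z': 26}
After line 3 (total = 19 + 46 + 26 = 91): d = {'x': 19, 'y': 46, 'z': 26, 'total': 91}

{'x': 19, 'y': 46, 'z': 26, 'total': 91}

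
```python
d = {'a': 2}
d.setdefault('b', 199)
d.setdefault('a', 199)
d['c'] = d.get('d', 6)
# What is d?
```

After line 1: d = {'a': 2}
After line 2 (setdefault adds 'b'=199): d = {'a': 2, 'b': 199}
After line 3 (setdefault 'a' no-op, already exists): d = {'a': 2, 'b': 199}
After line 4 (get('d', 6) returns default since 'd' not in d): d = {'a': 2, 'b': 199, 'c': 6}

{'a': 2, 'b': 199, 'c': 6}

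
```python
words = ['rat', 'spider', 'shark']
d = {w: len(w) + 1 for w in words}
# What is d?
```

{'rat': 4, 'spider': 7, 'shark': 6}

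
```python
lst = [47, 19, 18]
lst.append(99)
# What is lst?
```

[47, 19, 18, 99]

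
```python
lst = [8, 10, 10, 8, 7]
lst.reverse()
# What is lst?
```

[7, 8, 10, 10, 8]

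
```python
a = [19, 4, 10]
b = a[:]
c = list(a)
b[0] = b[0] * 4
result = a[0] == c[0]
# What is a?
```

After line 1: a = [19, 4, 10]
After line 2 (b = a[:], copy): a = [19, 4, 10], b = [19, 4, 10]
After line 3 (c = list(a) is a copy, new object): c = [19, 4, 10]
After line 4 (b[0] = 19 * 4 = 76; only b mutates (copy)): a = [19, 4, 10], b = [76, 4, 10], c = [19, 4, 10]
After line 5 (a[0] = 19, c[0] = 19; result = True)

[19, 4, 10]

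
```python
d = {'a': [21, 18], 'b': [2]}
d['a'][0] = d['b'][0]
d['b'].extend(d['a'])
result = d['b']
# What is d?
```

After line 1: d = {'a': [21, 18], 'b': [2]}
After line 2 (a[0] = b[0] = 2): d = {'a': [2, 18], 'b': [2]}
After line 3 (b.extend(a) appends [2, 18]): d = {'a': [2, 18], 'b': [2, 2, 18]}
After line 4: result = d['b'] = [2, 2, 18]

{'a': [2, 18], 'b': [2, 2, 18]}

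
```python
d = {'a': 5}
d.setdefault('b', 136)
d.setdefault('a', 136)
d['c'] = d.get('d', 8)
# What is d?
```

After line 1: d = {'a': 5}
After line 2 (setdefault adds 'b'=136): d = {'a': 5, 'b': 136}
After line 3 (setdefault 'a' no-op, already exists): d = {'a': 5, 'b': 136}
After line 4 (get('d', 8) returns default since 'd' not in d): d = {'a': 5, 'b': 136, 'c': 8}

{'a': 5, 'b': 136, 'c': 8}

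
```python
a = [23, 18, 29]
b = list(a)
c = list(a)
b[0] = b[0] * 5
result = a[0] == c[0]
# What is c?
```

After line 1: a = [23, 18, 29]
After line 2 (b = list(a), copy): a = [23, 18, 29], b = [23, 18, 29]
After line 3 (c = list(a) is a copy, new object): c = [23, 18, 29]
After line 4 (b[0] = 23 * 5 = 115; only b mutates (copy)): a = [23, 18, 29], b = [115, 18, 29], c = [23, 18, 29]
After line 5 (a[0] = 23, c[0] = 23; result = True)

[23, 18, 29]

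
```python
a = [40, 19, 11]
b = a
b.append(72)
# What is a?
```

After line 1: a = [40, 19, 11]
After line 2 (b = a is an alias, same object): a = [40, 19, 11], b = [40, 19, 11]
After line 3 (b.append mutates the shared list): a = [40, 19, 11, 72], b = [40, 19, 11, 72]

[40, 19, 11, 72]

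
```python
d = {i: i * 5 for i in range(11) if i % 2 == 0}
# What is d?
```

{0: 0, 2: 10, 4: 20, 6: 30, 8: 40, 10: 50}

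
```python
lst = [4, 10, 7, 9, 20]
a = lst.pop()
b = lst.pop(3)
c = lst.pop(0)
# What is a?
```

After line 1: lst = [4, 10, 7, 9, 20]
After line 2 (pop() -> a = 20): lst = [4, 10, 7, 9]
After line 3 (pop(3) -> b = 9): lst = [4, 10, 7]
After line 4 (pop(0) -> c = 4): lst = [10, 7]

20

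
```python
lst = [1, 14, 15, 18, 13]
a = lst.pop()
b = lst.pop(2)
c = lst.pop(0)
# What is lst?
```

After line 1: lst = [1, 14, 15, 18, 13]
After line 2 (pop() -> a = 13): lst = [1, 14, 15, 18]
After line 3 (pop(2) -> b = 15): lst = [1, 14, 18]
After line 4 (pop(0) -> c = 1): lst = [14, 18]

[14, 18]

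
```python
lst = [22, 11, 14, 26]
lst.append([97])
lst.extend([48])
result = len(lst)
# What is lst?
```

After line 1: lst = [22, 11, 14, 26]
After line 2 (append adds [97] as single element): lst = [22, 11, 14, 26, [97]]
After line 3 (extend unpacks [48], adds 48): lst = [22, 11, 14, 26, [97], 48]
After line 4: result = len(lst) = 6

[22, 11, 14, 26, [97], 48]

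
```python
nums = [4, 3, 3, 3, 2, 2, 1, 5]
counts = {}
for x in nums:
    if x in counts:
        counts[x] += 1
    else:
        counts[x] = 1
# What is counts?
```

Initial: counts = {}, nums = [4, 3, 3, 3, 2, 2, 1, 5]
See 4: counts = {4: 1}
See 3: counts = {4: 1, 3: 1}
See 3: counts = {4: 1, 3: 2}
See 3: counts = {4: 1, 3: 3}
See 2: counts = {4: 1, 3: 3, 2: 1}
See 2: counts = {4: 1, 3: 3, 2: 2}
See 1: counts = {4: 1, 3: 3, 2: 2, 1: 1}
See 5: counts = {4: 1, 3: 3, 2: 2, 1: 1, 5: 1}

{4: 1, 3: 3, 2: 2, 1: 1, 5: 1}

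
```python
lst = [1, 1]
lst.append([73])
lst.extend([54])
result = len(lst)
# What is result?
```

After line 1: lst = [1, 1]
After line 2 (append adds [73] as single element): lst = [1, 1, [73]]
After line 3 (extend unpacks [54], adds 54): lst = [1, 1, [73], 54]
After line 4: result = len(lst) = 4

4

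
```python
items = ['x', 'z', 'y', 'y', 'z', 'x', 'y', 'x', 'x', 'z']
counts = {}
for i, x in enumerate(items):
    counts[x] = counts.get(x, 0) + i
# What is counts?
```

Initial: counts = {}, items = ['x', 'z', 'y', 'y', 'z', 'x', 'y', 'x', 'x', 'z']
i=0, x='x': counts = {'x': 0}
i=1, x='z': counts = {'x': 0, 'z': 1}
i=2, x='y': counts = {'x': 0, 'z': 1, 'y': 2}
i=3, x='y': counts = {'x': 0, 'z': 1, 'y': 5}
i=4, x='z': counts = {'x': 0, 'z': 5, 'y': 5}
i=5, x='x': counts = {'x': 5, 'z': 5, 'y': 5}
i=6, x='y': counts = {'x': 5, 'z': 5, 'y': 11}
i=7, x='x': counts = {'x': 12, 'z': 5, 'y': 11}
i=8, x='x': counts = {'x': 20, 'z': 5, 'y': 11}
i=9, x='z': counts = {'x': 20, 'z': 14, 'y': 11}

{'x': 20, 'z': 14, 'y': 11}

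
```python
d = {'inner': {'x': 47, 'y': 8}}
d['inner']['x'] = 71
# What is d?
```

After line 1: d = {'inner': {'x': 47, 'y': 8}}
After line 2 (inner x overwritten): d = {'inner': {'x': 71, 'y': 8}}

{'inner': {'x': 71, 'y': 8}}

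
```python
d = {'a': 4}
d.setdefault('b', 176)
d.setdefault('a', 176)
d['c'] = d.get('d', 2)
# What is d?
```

After line 1: d = {'a': 4}
After line 2 (setdefault adds 'b'=176): d = {'a': 4, 'b': 176}
After line 3 (setdefault 'a' no-op, already exists): d = {'a': 4, 'b': 176}
After line 4 (get('d', 2) returns default since 'd' not in d): d = {'a': 4, 'b': 176, 'c': 2}

{'a': 4, 'b': 176, 'c': 2}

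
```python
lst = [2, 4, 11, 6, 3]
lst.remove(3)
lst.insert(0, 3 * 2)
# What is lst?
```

After line 1: lst = [2, 4, 11, 6, 3]
After line 2 (remove first 3): lst = [2, 4, 11, 6]
After line 3 (insert 6 at index 0): lst = [6, 2, 4, 11, 6]

[6, 2, 4, 11, 6]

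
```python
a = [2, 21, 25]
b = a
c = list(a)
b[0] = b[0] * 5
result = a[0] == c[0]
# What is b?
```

After line 1: a = [2, 21, 25]
After line 2 (b = a, alias): a = [2, 21, 25], b = [2, 21, 25]
After line 3 (c = list(a) is a copy, new object): c = [2, 21, 25]
After line 4 (b[0] = 2 * 5 = 10; mutates shared a/b): a = b = [10, 21, 25], c = [2, 21, 25]
After line 5 (a[0] = 10, c[0] = 2; result = False)

[10, 21, 25]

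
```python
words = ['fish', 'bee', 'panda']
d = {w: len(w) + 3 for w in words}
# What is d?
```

{'fish': 7, 'bee': 6, 'panda': 8}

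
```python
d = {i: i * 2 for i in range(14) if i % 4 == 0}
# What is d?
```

{0: 0, 4: 8, 8: 16, 12: 24}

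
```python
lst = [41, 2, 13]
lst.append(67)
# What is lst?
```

[41, 2, 13, 67]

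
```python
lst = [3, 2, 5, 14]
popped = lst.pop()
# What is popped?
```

14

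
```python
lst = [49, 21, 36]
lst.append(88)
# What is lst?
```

[49, 21, 36, 88]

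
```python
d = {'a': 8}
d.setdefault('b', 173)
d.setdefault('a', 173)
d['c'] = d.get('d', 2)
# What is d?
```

After line 1: d = {'a': 8}
After line 2 (setdefault adds 'b'=173): d = {'a': 8, 'b': 173}
After line 3 (setdefault 'a' no-op, already exists): d = {'a': 8, 'b': 173}
After line 4 (get('d', 2) returns default since 'd' not in d): d = {'a': 8, 'b': 173, 'c': 2}

{'a': 8, 'b': 173, 'c': 2}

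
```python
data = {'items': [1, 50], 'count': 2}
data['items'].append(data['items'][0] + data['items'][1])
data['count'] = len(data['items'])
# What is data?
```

After line 1: data = {'items': [1, 50], 'count': 2}
After line 2 (append 1 + 50 = 51): data = {'items': [1, 50, 51], 'count': 2}
After line 3 (count = len(items) = 3): data = {'items': [1, 50, 51], 'count': 3}

{'items': [1, 50, 51], 'count': 3}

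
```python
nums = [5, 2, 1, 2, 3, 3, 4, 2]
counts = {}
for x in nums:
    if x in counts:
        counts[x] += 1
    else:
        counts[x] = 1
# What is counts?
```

Initial: counts = {}, nums = [5, 2, 1, 2, 3, 3, 4, 2]
See 5: counts = {5: 1}
See 2: counts = {5: 1, 2: 1}
See 1: counts = {5: 1, 2: 1, 1: 1}
See 2: counts = {5: 1, 2: 2, 1: 1}
See 3: counts = {5: 1, 2: 2, 1: 1, 3: 1}
See 3: counts = {5: 1, 2: 2, 1: 1, 3: 2}
See 4: counts = {5: 1, 2: 2, 1: 1, 3: 2, 4: 1}
See 2: counts = {5: 1, 2: 3, 1: 1, 3: 2, 4: 1}

{5: 1, 2: 3, 1: 1, 3: 2, 4: 1}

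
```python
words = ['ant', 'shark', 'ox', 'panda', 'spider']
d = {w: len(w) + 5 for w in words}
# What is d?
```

{'ant': 8, 'shark': 10, 'ox': 7, 'panda': 10, 'spider': 11}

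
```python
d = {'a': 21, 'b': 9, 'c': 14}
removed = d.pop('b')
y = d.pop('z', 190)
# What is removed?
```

After line 1: d = {'a': 21, 'b': 9, 'c': 14}
After line 2 (pop 'b' returns 9): d = {'a': 21, 'c': 14}, removed = 9
After line 3 (pop 'z' missing, returns default 190): d = {'a': 21, 'c': 14}, y = 190

9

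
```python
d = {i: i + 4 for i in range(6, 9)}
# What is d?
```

{6: 10, 7: 11, 8: 12}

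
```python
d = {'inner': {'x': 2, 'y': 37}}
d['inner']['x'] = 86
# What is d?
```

After line 1: d = {'inner': {'x': 2, 'y': 37}}
After line 2 (inner x overwritten): d = {'inner': {'x': 86, 'y': 37}}

{'inner': {'x': 86, 'y': 37}}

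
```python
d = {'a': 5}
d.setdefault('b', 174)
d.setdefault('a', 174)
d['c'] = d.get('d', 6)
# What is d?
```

After line 1: d = {'a': 5}
After line 2 (setdefault adds 'b'=174): d = {'a': 5, 'b': 174}
After line 3 (setdefault 'a' no-op, already exists): d = {'a': 5, 'b': 174}
After line 4 (get('d', 6) returns default since 'd' not in d): d = {'a': 5, 'b': 174, 'c': 6}

{'a': 5, 'b': 174, 'c': 6}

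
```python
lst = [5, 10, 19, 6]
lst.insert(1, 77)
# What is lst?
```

[5, 77, 10, 19, 6]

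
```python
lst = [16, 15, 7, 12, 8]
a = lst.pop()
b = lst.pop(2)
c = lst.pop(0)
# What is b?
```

After line 1: lst = [16, 15, 7, 12, 8]
After line 2 (pop() -> a = 8): lst = [16, 15, 7, 12]
After line 3 (pop(2) -> b = 7): lst = [16, 15, 12]
After line 4 (pop(0) -> c = 16): lst = [15, 12]

7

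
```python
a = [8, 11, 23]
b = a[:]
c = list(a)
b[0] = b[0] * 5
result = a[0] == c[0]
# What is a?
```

After line 1: a = [8, 11, 23]
After line 2 (b = a[:], copy): a = [8, 11, 23], b = [8, 11, 23]
After line 3 (c = list(a) is a copy, new object): c = [8, 11, 23]
After line 4 (b[0] = 8 * 5 = 40; only b mutates (copy)): a = [8, 11, 23], b = [40, 11, 23], c = [8, 11, 23]
After line 5 (a[0] = 8, c[0] = 8; result = True)

[8, 11, 23]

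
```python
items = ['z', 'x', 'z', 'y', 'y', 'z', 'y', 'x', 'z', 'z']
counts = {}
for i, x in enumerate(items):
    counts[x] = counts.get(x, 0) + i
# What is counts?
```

Initial: counts = {}, items = ['z', 'x', 'z', 'y', 'y', 'z', 'y', 'x', 'z', 'z']
i=0, x='z': counts = {'z': 0}
i=1, x='x': counts = {'z': 0, 'x': 1}
i=2, x='z': counts = {'z': 2, 'x': 1}
i=3, x='y': counts = {'z': 2, 'x': 1, 'y': 3}
i=4, x='y': counts = {'z': 2, 'x': 1, 'y': 7}
i=5, x='z': counts = {'z': 7, 'x': 1, 'y': 7}
i=6, x='y': counts = {'z': 7, 'x': 1, 'y': 13}
i=7, x='x': counts = {'z': 7, 'x': 8, 'y': 13}
i=8, x='z': counts = {'z': 15, 'x': 8, 'y': 13}
i=9, x='z': counts = {'z': 24, 'x': 8, 'y': 13}

{'z': 24, 'x': 8, 'y': 13}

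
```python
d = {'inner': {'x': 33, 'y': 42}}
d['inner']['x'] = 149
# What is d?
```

After line 1: d = {'inner': {'x': 33, 'y': 42}}
After line 2 (inner x overwritten): d = {'inner': {'x': 149, 'y': 42}}

{'inner': {'x': 149, 'y': 42}}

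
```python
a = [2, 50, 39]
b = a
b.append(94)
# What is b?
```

After line 1: a = [2, 50, 39]
After line 2 (b = a is an alias, same object): a = [2, 50, 39], b = [2, 50, 39]
After line 3 (b.append mutates the shared list): a = [2, 50, 39, 94], b = [2, 50, 39, 94]

[2, 50, 39, 94]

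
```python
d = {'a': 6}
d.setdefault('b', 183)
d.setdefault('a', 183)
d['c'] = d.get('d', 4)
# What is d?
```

After line 1: d = {'a': 6}
After line 2 (setdefault adds 'b'=183): d = {'a': 6, 'b': 183}
After line 3 (setdefault 'a' no-op, already exists): d = {'a': 6, 'b': 183}
After line 4 (get('d', 4) returns default since 'd' not in d): d = {'a': 6, 'b': 183, 'c': 4}

{'a': 6, 'b': 183, 'c': 4}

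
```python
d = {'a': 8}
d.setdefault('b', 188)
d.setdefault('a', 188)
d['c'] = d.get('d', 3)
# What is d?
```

After line 1: d = {'a': 8}
After line 2 (setdefault adds 'b'=188): d = {'a': 8, 'b': 188}
After line 3 (setdefault 'a' no-op, already exists): d = {'a': 8, 'b': 188}
After line 4 (get('d', 3) returns default since 'd' not in d): d = {'a': 8, 'b': 188, 'c': 3}

{'a': 8, 'b': 188, 'c': 3}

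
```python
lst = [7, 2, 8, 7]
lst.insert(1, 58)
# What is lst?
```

[7, 58, 2, 8, 7]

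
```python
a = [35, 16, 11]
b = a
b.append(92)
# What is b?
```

After line 1: a = [35, 16, 11]
After line 2 (b = a is an alias, same object): a = [35, 16, 11], b = [35, 16, 11]
After line 3 (b.append mutates the shared list): a = [35, 16, 11, 92], b = [35, 16, 11, 92]

[35, 16, 11, 92]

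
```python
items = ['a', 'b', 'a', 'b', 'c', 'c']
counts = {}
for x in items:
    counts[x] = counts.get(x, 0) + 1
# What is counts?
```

Initial: counts = {}, items = ['a', 'b', 'a', 'b', 'c', 'c']
See 'a': counts = {'a': 1}
See 'b': counts = {'a': 1, 'b': 1}
See 'a': counts = {'a': 2, 'b': 1}
See 'b': counts = {'a': 2, 'b': 2}
See 'c': counts = {'a': 2, 'b': 2, 'c': 1}
See 'c': counts = {'a': 2, 'b': 2, 'c': 2}

{'a': 2, 'b': 2, 'c': 2}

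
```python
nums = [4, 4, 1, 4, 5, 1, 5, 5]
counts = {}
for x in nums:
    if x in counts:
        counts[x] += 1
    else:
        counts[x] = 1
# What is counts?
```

Initial: counts = {}, nums = [4, 4, 1, 4, 5, 1, 5, 5]
See 4: counts = {4: 1}
See 4: counts = {4: 2}
See 1: counts = {4: 2, 1: 1}
See 4: counts = {4: 3, 1: 1}
See 5: counts = {4: 3, 1: 1, 5: 1}
See 1: counts = {4: 3, 1: 2, 5: 1}
See 5: counts = {4: 3, 1: 2, 5: 2}
See 5: counts = {4: 3, 1: 2, 5: 3}

{4: 3, 1: 2, 5: 3}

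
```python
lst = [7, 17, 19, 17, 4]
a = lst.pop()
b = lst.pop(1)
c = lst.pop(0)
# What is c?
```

After line 1: lst = [7, 17, 19, 17, 4]
After line 2 (pop() -> a = 4): lst = [7, 17, 19, 17]
After line 3 (pop(1) -> b = 17): lst = [7, 19, 17]
After line 4 (pop(0) -> c = 7): lst = [19, 17]

7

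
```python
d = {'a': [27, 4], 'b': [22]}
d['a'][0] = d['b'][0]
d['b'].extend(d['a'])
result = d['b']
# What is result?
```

After line 1: d = {'a': [27, 4], 'b': [22]}
After line 2 (a[0] = b[0] = 22): d = {'a': [22, 4], 'b': [22]}
After line 3 (b.extend(a) appends [22, 4]): d = {'a': [22, 4], 'b': [22, 22, 4]}
After line 4: result = d['b'] = [22, 22, 4]

[22, 22, 4]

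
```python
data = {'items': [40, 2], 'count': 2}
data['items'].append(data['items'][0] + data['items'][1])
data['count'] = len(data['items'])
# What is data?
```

After line 1: data = {'items': [40, 2], 'count': 2}
After line 2 (append 40 + 2 = 42): data = {'items': [40, 2, 42], 'count': 2}
After line 3 (count = len(items) = 3): data = {'items': [40, 2, 42], 'count': 3}

{'items': [40, 2, 42], 'count': 3}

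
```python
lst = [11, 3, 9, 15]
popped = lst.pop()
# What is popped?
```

15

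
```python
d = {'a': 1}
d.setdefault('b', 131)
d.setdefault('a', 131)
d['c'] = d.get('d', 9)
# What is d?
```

After line 1: d = {'a': 1}
After line 2 (setdefault adds 'b'=131): d = {'a': 1, 'b': 131}
After line 3 (setdefault 'a' no-op, already exists): d = {'a': 1, 'b': 131}
After line 4 (get('d', 9) returns default since 'd' not in d): d = {'a': 1, 'b': 131, 'c': 9}

{'a': 1, 'b': 131, 'c': 9}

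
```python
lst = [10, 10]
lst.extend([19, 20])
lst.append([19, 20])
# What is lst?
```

After line 1: lst = [10, 10]
After line 2 (extend unpacks [19, 20]): lst = [10, 10, 19, 20]
After line 3 (append adds [19, 20] as single element): lst = [10, 10, 19, 20, [19, 20]]

[10, 10, 19, 20, [19, 20]]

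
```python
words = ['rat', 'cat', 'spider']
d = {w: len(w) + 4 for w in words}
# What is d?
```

{'rat': 7, 'cat': 7, 'spider': 10}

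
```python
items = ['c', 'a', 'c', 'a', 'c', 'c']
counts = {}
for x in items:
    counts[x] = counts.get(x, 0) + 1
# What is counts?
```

Initial: counts = {}, items = ['c', 'a', 'c', 'a', 'c', 'c']
See 'c': counts = {'c': 1}
See 'a': counts = {'c': 1, 'a': 1}
See 'c': counts = {'c': 2, 'a': 1}
See 'a': counts = {'c': 2, 'a': 2}
See 'c': counts = {'c': 3, 'a': 2}
See 'c': counts = {'c': 4, 'a': 2}

{'c': 4, 'a': 2}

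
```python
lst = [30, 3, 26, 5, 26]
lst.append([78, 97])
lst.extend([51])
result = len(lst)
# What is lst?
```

After line 1: lst = [30, 3, 26, 5, 26]
After line 2 (append adds [78, 97] as single element): lst = [30, 3, 26, 5, 26, [78, 97]]
After line 3 (extend unpacks [51], adds 51): lst = [30, 3, 26, 5, 26, [78, 97], 51]
After line 4: result = len(lst) = 7

[30, 3, 26, 5, 26, [78, 97], 51]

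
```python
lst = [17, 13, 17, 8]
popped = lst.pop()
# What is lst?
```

[17, 13, 17]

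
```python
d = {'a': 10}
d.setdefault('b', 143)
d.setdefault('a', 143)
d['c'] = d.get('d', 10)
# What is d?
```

After line 1: d = {'a': 10}
After line 2 (setdefault adds 'b'=143): d = {'a': 10, 'b': 143}
After line 3 (setdefault 'a' no-op, already exists): d = {'a': 10, 'b': 143}
After line 4 (get('d', 10) returns default since 'd' not in d): d = {'a': 10, 'b': 143, 'c': 10}

{'a': 10, 'b': 143, 'c': 10}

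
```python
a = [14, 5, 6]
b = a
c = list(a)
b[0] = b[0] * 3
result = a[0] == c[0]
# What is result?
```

After line 1: a = [14, 5, 6]
After line 2 (b = a, alias): a = [14, 5, 6], b = [14, 5, 6]
After line 3 (c = list(a) is a copy, new object): c = [14, 5, 6]
After line 4 (b[0] = 14 * 3 = 42; mutates shared a/b): a = b = [42, 5, 6], c = [14, 5, 6]
After line 5 (a[0] = 42, c[0] = 14; result = False)

False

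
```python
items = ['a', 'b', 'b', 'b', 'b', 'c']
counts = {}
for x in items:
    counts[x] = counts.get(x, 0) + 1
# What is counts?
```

Initial: counts = {}, items = ['a', 'b', 'b', 'b', 'b', 'c']
See 'a': counts = {'a': 1}
See 'b': counts = {'a': 1, 'b': 1}
See 'b': counts = {'a': 1, 'b': 2}
See 'b': counts = {'a': 1, 'b': 3}
See 'b': counts = {'a': 1, 'b': 4}
See 'c': counts = {'a': 1, 'b': 4, 'c': 1}

{'a': 1, 'b': 4, 'c': 1}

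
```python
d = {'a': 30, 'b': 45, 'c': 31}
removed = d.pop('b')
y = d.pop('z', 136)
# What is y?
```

After line 1: d = {'a': 30, 'b': 45, 'c': 31}
After line 2 (pop 'b' returns 45): d = {'a': 30, 'c': 31}, removed = 45
After line 3 (pop 'z' missing, returns default 136): d = {'a': 30, 'c': 31}, y = 136

136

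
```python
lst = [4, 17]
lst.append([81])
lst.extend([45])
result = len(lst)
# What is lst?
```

After line 1: lst = [4, 17]
After line 2 (append adds [81] as single element): lst = [4, 17, [81]]
After line 3 (extend unpacks [45], adds 45): lst = [4, 17, [81], 45]
After line 4: result = len(lst) = 4

[4, 17, [81], 45]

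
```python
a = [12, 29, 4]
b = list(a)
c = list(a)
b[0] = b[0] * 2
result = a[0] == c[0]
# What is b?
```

After line 1: a = [12, 29, 4]
After line 2 (b = list(a), copy): a = [12, 29, 4], b = [12, 29, 4]
After line 3 (c = list(a) is a copy, new object): c = [12, 29, 4]
After line 4 (b[0] = 12 * 2 = 24; only b mutates (copy)): a = [12, 29, 4], b = [24, 29, 4], c = [12, 29, 4]
After line 5 (a[0] = 12, c[0] = 12; result = True)

[24, 29, 4]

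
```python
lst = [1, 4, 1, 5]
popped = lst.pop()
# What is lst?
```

[1, 4, 1]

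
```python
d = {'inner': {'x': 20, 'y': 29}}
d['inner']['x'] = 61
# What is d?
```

After line 1: d = {'inner': {'x': 20, 'y': 29}}
After line 2 (inner x overwritten): d = {'inner': {'x': 61, 'y': 29}}

{'inner': {'x': 61, 'y': 29}}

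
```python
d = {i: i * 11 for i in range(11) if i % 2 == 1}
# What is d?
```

{1: 11, 3: 33, 5: 55, 7: 77, 9: 99}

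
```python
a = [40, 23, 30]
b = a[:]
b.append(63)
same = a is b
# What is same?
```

After line 1: a = [40, 23, 30]
After line 2 (b = a[:] is a shallow copy, new object): a = [40, 23, 30], b = [40, 23, 30]
After line 3 (append only mutates b): a = [40, 23, 30], b = [40, 23, 30, 63]
After line 4 (same = a is b; different objects -> False): same = False

False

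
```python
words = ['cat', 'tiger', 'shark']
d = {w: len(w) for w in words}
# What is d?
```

{'cat': 3, 'tiger': 5, 'shark': 5}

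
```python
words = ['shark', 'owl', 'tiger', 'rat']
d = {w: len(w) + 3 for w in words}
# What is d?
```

{'shark': 8, 'owl': 6, 'tiger': 8, 'rat': 6}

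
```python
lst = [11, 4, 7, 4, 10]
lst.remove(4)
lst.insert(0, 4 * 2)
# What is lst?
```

After line 1: lst = [11, 4, 7, 4, 10]
After line 2 (remove first 4): lst = [11, 7, 4, 10]
After line 3 (insert 8 at index 0): lst = [8, 11, 7, 4, 10]

[8, 11, 7, 4, 10]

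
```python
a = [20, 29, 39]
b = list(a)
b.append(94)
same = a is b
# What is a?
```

After line 1: a = [20, 29, 39]
After line 2 (b = list(a) is a shallow copy, new object): a = [20, 29, 39], b = [20, 29, 39]
After line 3 (append only mutates b): a = [20, 29, 39], b = [20, 29, 39, 94]
After line 4 (same = a is b; different objects -> False): same = False

[20, 29, 39]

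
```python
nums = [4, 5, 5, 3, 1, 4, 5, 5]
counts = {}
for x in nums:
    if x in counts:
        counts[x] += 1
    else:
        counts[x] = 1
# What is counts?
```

Initial: counts = {}, nums = [4, 5, 5, 3, 1, 4, 5, 5]
See 4: counts = {4: 1}
See 5: counts = {4: 1, 5: 1}
See 5: counts = {4: 1, 5: 2}
See 3: counts = {4: 1, 5: 2, 3: 1}
See 1: counts = {4: 1, 5: 2, 3: 1, 1: 1}
See 4: counts = {4: 2, 5: 2, 3: 1, 1: 1}
See 5: counts = {4: 2, 5: 3, 3: 1, 1: 1}
See 5: counts = {4: 2, 5: 4, 3: 1, 1: 1}

{4: 2, 5: 4, 3: 1, 1: 1}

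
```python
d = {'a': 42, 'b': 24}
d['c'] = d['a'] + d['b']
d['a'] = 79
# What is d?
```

After line 1: d = {'a': 42, 'b': 24}
After line 2 (d['c'] = 42 + 24): d = {'a': 42, 'b': 24, 'c': 66}
After line 3: d = {'a': 79, 'b': 24, 'c': 66}

{'a': 79, 'b': 24, 'c': 66}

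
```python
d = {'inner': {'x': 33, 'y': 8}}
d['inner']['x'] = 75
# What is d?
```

After line 1: d = {'inner': {'x': 33, 'y': 8}}
After line 2 (inner x overwritten): d = {'inner': {'x': 75, 'y': 8}}

{'inner': {'x': 75, 'y': 8}}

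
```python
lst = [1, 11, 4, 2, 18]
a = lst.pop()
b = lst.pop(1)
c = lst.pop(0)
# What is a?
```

After line 1: lst = [1, 11, 4, 2, 18]
After line 2 (pop() -> a = 18): lst = [1, 11, 4, 2]
After line 3 (pop(1) -> b = 11): lst = [1, 4, 2]
After line 4 (pop(0) -> c = 1): lst = [4, 2]

18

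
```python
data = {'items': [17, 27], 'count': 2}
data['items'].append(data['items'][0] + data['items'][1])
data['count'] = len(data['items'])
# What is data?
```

After line 1: data = {'items': [17, 27], 'count': 2}
After line 2 (append 17 + 27 = 44): data = {'items': [17, 27, 44], 'count': 2}
After line 3 (count = len(items) = 3): data = {'items': [17, 27, 44], 'count': 3}

{'items': [17, 27, 44], 'count': 3}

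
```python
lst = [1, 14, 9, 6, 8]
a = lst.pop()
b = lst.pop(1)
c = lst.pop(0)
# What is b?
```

After line 1: lst = [1, 14, 9, 6, 8]
After line 2 (pop() -> a = 8): lst = [1, 14, 9, 6]
After line 3 (pop(1) -> b = 14): lst = [1, 9, 6]
After line 4 (pop(0) -> c = 1): lst = [9, 6]

14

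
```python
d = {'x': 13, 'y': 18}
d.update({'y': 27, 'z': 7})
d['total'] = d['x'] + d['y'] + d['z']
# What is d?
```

After line 1: d = {'x': 13, 'y': 18}
After line 2 (y overwritten, z added): d = {'x': 13, 'y': 27, 'z': 7}
After line 3 (total = 13 + 27 + 7 = 47): d = {'x': 13, 'y': 27, 'z': 7, 'total': 47}

{'x': 13, 'y': 27, 'z': 7, 'total': 47}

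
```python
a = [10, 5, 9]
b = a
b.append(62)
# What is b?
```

After line 1: a = [10, 5, 9]
After line 2 (b = a is an alias, same object): a = [10, 5, 9], b = [10, 5, 9]
After line 3 (b.append mutates the shared list): a = [10, 5, 9, 62], b = [10, 5, 9, 62]

[10, 5, 9, 62]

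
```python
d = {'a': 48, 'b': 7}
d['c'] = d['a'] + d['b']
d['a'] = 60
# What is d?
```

After line 1: d = {'a': 48, 'b': 7}
After line 2 (d['c'] = 48 + 7): d = {'a': 48, 'b': 7, 'c': 55}
After line 3: d = {'a': 60, 'b': 7, 'c': 55}

{'a': 60, 'b': 7, 'c': 55}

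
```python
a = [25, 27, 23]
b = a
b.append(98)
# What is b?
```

After line 1: a = [25, 27, 23]
After line 2 (b = a is an alias, same object): a = [25, 27, 23], b = [25, 27, 23]
After line 3 (b.append mutates the shared list): a = [25, 27, 23, 98], b = [25, 27, 23, 98]

[25, 27, 23, 98]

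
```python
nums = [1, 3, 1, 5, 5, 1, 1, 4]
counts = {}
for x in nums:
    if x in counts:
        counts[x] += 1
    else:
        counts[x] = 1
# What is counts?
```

Initial: counts = {}, nums = [1, 3, 1, 5, 5, 1, 1, 4]
See 1: counts = {1: 1}
See 3: counts = {1: 1, 3: 1}
See 1: counts = {1: 2, 3: 1}
See 5: counts = {1: 2, 3: 1, 5: 1}
See 5: counts = {1: 2, 3: 1, 5: 2}
See 1: counts = {1: 3, 3: 1, 5: 2}
See 1: counts = {1: 4, 3: 1, 5: 2}
See 4: counts = {1: 4, 3: 1, 5: 2, 4: 1}

{1: 4, 3: 1, 5: 2, 4: 1}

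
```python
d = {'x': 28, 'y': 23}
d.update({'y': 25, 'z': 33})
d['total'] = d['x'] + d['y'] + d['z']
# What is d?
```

After line 1: d = {'x': 28, 'y': 23}
After line 2 (y overwritten, z added): d = {'x': 28, 'y': 25, 'z': 33}
After line 3 (total = 28 + 25 + 33 = 86): d = {'x': 28, 'y': 25, 'z': 33, 'total': 86}

{'x': 28, 'y': 25, 'z': 33, 'total': 86}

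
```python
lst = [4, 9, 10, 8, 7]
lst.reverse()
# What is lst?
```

[7, 8, 10, 9, 4]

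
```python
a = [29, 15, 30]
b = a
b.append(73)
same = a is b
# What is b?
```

After line 1: a = [29, 15, 30]
After line 2 (b = a is an alias, same object): a = [29, 15, 30], b = [29, 15, 30]
After line 3 (b.append mutates the shared list): a = [29, 15, 30, 73], b = [29, 15, 30, 73]
After line 4 (same = a is b; same object -> True): same = True

[29, 15, 30, 73]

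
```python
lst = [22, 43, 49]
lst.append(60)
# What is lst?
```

[22, 43, 49, 60]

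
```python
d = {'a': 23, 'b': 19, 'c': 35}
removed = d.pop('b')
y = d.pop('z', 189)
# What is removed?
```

After line 1: d = {'a': 23, 'b': 19, 'c': 35}
After line 2 (pop 'b' returns 19): d = {'a': 23, 'c': 35}, removed = 19
After line 3 (pop 'z' missing, returns default 189): d = {'a': 23, 'c': 35}, y = 189

19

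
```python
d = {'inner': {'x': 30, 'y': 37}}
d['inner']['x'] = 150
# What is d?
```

After line 1: d = {'inner': {'x': 30, 'y': 37}}
After line 2 (inner x overwritten): d = {'inner': {'x': 150, 'y': 37}}

{'inner': {'x': 150, 'y': 37}}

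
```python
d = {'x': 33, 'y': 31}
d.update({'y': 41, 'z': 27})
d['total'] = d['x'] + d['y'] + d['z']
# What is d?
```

After line 1: d = {'x': 33, 'y': 31}
After line 2 (y overwritten, z added): d = {'x': 33, 'y': 41, 'z': 27}
After line 3 (total = 33 + 41 + 27 = 101): d = {'x': 33, 'y': 41, 'z': 27, 'total': 101}

{'x': 33, 'y': 41, 'z': 27, 'total': 101}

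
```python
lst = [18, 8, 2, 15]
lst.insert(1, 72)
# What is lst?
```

[18, 72, 8, 2, 15]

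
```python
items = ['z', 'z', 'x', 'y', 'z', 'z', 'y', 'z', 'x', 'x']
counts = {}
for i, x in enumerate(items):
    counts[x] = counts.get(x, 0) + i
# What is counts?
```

Initial: counts = {}, items = ['z', 'z', 'x', 'y', 'z', 'z', 'y', 'z', 'x', 'x']
i=0, x='z': counts = {'z': 0}
i=1, x='z': counts = {'z': 1}
i=2, x='x': counts = {'z': 1, 'x': 2}
i=3, x='y': counts = {'z': 1, 'x': 2, 'y': 3}
i=4, x='z': counts = {'z': 5, 'x': 2, 'y': 3}
i=5, x='z': counts = {'z': 10, 'x': 2, 'y': 3}
i=6, x='y': counts = {'z': 10, 'x': 2, 'y': 9}
i=7, x='z': counts = {'z': 17, 'x': 2, 'y': 9}
i=8, x='x': counts = {'z': 17, 'x': 10, 'y': 9}
i=9, x='x': counts = {'z': 17, 'x': 19, 'y': 9}

{'z': 17, 'x': 19, 'y': 9}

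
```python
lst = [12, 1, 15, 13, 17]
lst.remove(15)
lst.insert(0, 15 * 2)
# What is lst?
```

After line 1: lst = [12, 1, 15, 13, 17]
After line 2 (remove first 15): lst = [12, 1, 13, 17]
After line 3 (insert 30 at index 0): lst = [30, 12, 1, 13, 17]

[30, 12, 1, 13, 17]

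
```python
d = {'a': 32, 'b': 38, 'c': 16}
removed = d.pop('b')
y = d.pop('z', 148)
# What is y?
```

After line 1: d = {'a': 32, 'b': 38, 'c': 16}
After line 2 (pop 'b' returns 38): d = {'a': 32, 'c': 16}, removed = 38
After line 3 (pop 'z' missing, returns default 148): d = {'a': 32, 'c': 16}, y = 148

148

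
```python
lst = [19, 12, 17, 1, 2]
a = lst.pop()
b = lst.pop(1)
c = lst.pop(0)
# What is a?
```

After line 1: lst = [19, 12, 17, 1, 2]
After line 2 (pop() -> a = 2): lst = [19, 12, 17, 1]
After line 3 (pop(1) -> b = 12): lst = [19, 17, 1]
After line 4 (pop(0) -> c = 19): lst = [17, 1]

2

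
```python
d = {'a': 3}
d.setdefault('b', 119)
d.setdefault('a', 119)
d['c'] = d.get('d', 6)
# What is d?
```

After line 1: d = {'a': 3}
After line 2 (setdefault adds 'b'=119): d = {'a': 3, 'b': 119}
After line 3 (setdefault 'a' no-op, already exists): d = {'a': 3, 'b': 119}
After line 4 (get('d', 6) returns default since 'd' not in d): d = {'a': 3, 'b': 119, 'c': 6}

{'a': 3, 'b': 119, 'c': 6}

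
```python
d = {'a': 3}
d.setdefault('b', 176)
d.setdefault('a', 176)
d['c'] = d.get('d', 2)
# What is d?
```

After line 1: d = {'a': 3}
After line 2 (setdefault adds 'b'=176): d = {'a': 3, 'b': 176}
After line 3 (setdefault 'a' no-op, already exists): d = {'a': 3, 'b': 176}
After line 4 (get('d', 2) returns default since 'd' not in d): d = {'a': 3, 'b': 176, 'c': 2}

{'a': 3, 'b': 176, 'c': 2}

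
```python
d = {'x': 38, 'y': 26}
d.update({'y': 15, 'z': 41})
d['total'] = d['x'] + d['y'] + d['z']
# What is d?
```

After line 1: d = {'x': 38, 'y': 26}
After line 2 (y overwritten, z added): d = {'x': 38, 'y': 15, 'z': 41}
After line 3 (total = 38 + 15 + 41 = 94): d = {'x': 38, 'y': 15, 'z': 41, 'total': 94}

{'x': 38, 'y': 15, 'z': 41, 'total': 94}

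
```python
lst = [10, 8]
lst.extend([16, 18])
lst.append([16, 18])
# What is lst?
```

After line 1: lst = [10, 8]
After line 2 (extend unpacks [16, 18]): lst = [10, 8, 16, 18]
After line 3 (append adds [16, 18] as single element): lst = [10, 8, 16, 18, [16, 18]]

[10, 8, 16, 18, [16, 18]]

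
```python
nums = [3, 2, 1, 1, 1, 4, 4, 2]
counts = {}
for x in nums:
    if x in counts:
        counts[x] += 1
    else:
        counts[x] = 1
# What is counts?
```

Initial: counts = {}, nums = [3, 2, 1, 1, 1, 4, 4, 2]
See 3: counts = {3: 1}
See 2: counts = {3: 1, 2: 1}
See 1: counts = {3: 1, 2: 1, 1: 1}
See 1: counts = {3: 1, 2: 1, 1: 2}
See 1: counts = {3: 1, 2: 1, 1: 3}
See 4: counts = {3: 1, 2: 1, 1: 3, 4: 1}
See 4: counts = {3: 1, 2: 1, 1: 3, 4: 2}
See 2: counts = {3: 1, 2: 2, 1: 3, 4: 2}

{3: 1, 2: 2, 1: 3, 4: 2}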